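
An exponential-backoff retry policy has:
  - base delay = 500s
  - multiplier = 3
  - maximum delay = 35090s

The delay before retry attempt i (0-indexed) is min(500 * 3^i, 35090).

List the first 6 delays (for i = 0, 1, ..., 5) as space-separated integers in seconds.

Computing each delay:
  i=0: min(500*3^0, 35090) = 500
  i=1: min(500*3^1, 35090) = 1500
  i=2: min(500*3^2, 35090) = 4500
  i=3: min(500*3^3, 35090) = 13500
  i=4: min(500*3^4, 35090) = 35090
  i=5: min(500*3^5, 35090) = 35090

Answer: 500 1500 4500 13500 35090 35090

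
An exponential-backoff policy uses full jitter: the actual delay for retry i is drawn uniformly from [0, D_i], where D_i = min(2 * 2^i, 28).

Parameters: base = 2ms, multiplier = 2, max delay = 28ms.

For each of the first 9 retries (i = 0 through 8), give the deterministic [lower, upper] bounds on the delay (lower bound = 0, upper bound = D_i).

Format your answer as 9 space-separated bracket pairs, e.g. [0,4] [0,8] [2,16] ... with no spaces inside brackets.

Answer: [0,2] [0,4] [0,8] [0,16] [0,28] [0,28] [0,28] [0,28] [0,28]

Derivation:
Computing bounds per retry:
  i=0: D_i=min(2*2^0,28)=2, bounds=[0,2]
  i=1: D_i=min(2*2^1,28)=4, bounds=[0,4]
  i=2: D_i=min(2*2^2,28)=8, bounds=[0,8]
  i=3: D_i=min(2*2^3,28)=16, bounds=[0,16]
  i=4: D_i=min(2*2^4,28)=28, bounds=[0,28]
  i=5: D_i=min(2*2^5,28)=28, bounds=[0,28]
  i=6: D_i=min(2*2^6,28)=28, bounds=[0,28]
  i=7: D_i=min(2*2^7,28)=28, bounds=[0,28]
  i=8: D_i=min(2*2^8,28)=28, bounds=[0,28]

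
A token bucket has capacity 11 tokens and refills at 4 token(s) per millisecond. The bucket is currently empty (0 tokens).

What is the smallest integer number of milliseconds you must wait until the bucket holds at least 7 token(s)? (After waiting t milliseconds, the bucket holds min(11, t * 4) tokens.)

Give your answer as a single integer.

Answer: 2

Derivation:
Need t * 4 >= 7, so t >= 7/4.
Smallest integer t = ceil(7/4) = 2.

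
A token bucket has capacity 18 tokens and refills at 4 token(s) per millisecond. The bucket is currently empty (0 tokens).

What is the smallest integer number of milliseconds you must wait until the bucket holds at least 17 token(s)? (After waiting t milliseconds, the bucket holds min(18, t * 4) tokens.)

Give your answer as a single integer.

Need t * 4 >= 17, so t >= 17/4.
Smallest integer t = ceil(17/4) = 5.

Answer: 5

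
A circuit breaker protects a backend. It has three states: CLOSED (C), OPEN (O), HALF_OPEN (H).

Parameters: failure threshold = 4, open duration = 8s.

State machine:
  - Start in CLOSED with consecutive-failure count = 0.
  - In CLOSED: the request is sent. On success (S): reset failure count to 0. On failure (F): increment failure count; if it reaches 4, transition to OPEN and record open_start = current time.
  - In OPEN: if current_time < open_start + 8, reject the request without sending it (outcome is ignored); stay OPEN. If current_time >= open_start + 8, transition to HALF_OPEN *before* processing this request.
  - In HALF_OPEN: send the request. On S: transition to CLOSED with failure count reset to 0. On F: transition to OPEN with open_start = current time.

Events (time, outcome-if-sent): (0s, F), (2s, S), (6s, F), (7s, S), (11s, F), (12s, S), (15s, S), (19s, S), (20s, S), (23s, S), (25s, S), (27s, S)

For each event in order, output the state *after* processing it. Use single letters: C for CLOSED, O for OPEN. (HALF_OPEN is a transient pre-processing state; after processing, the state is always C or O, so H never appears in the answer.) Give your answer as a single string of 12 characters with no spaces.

State after each event:
  event#1 t=0s outcome=F: state=CLOSED
  event#2 t=2s outcome=S: state=CLOSED
  event#3 t=6s outcome=F: state=CLOSED
  event#4 t=7s outcome=S: state=CLOSED
  event#5 t=11s outcome=F: state=CLOSED
  event#6 t=12s outcome=S: state=CLOSED
  event#7 t=15s outcome=S: state=CLOSED
  event#8 t=19s outcome=S: state=CLOSED
  event#9 t=20s outcome=S: state=CLOSED
  event#10 t=23s outcome=S: state=CLOSED
  event#11 t=25s outcome=S: state=CLOSED
  event#12 t=27s outcome=S: state=CLOSED

Answer: CCCCCCCCCCCC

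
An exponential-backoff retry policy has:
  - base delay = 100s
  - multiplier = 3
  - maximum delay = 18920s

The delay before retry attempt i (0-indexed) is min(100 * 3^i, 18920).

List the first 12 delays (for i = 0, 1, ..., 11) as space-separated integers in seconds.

Answer: 100 300 900 2700 8100 18920 18920 18920 18920 18920 18920 18920

Derivation:
Computing each delay:
  i=0: min(100*3^0, 18920) = 100
  i=1: min(100*3^1, 18920) = 300
  i=2: min(100*3^2, 18920) = 900
  i=3: min(100*3^3, 18920) = 2700
  i=4: min(100*3^4, 18920) = 8100
  i=5: min(100*3^5, 18920) = 18920
  i=6: min(100*3^6, 18920) = 18920
  i=7: min(100*3^7, 18920) = 18920
  i=8: min(100*3^8, 18920) = 18920
  i=9: min(100*3^9, 18920) = 18920
  i=10: min(100*3^10, 18920) = 18920
  i=11: min(100*3^11, 18920) = 18920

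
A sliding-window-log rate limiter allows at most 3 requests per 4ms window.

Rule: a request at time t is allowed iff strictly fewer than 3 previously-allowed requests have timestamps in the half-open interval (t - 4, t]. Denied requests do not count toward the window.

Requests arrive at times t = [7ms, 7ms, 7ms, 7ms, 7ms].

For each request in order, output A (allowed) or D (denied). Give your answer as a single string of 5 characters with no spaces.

Tracking allowed requests in the window:
  req#1 t=7ms: ALLOW
  req#2 t=7ms: ALLOW
  req#3 t=7ms: ALLOW
  req#4 t=7ms: DENY
  req#5 t=7ms: DENY

Answer: AAADD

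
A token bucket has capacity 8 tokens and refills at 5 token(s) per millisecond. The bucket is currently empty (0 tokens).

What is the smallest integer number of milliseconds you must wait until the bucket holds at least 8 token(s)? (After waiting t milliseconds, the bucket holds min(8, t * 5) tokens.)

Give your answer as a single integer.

Answer: 2

Derivation:
Need t * 5 >= 8, so t >= 8/5.
Smallest integer t = ceil(8/5) = 2.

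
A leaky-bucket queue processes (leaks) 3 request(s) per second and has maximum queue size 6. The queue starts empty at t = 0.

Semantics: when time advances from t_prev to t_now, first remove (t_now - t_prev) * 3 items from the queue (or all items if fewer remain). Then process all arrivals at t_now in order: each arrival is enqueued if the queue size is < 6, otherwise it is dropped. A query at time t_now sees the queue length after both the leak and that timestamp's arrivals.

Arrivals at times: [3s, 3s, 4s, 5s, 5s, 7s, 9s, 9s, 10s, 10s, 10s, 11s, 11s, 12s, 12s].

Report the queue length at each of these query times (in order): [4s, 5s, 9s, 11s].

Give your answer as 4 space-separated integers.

Answer: 1 2 2 2

Derivation:
Queue lengths at query times:
  query t=4s: backlog = 1
  query t=5s: backlog = 2
  query t=9s: backlog = 2
  query t=11s: backlog = 2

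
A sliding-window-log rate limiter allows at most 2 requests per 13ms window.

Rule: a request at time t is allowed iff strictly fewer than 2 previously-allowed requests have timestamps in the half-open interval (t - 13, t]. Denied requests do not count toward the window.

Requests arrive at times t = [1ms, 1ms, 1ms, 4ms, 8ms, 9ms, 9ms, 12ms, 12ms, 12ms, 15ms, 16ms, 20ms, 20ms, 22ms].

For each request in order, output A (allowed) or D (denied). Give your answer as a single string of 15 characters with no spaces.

Tracking allowed requests in the window:
  req#1 t=1ms: ALLOW
  req#2 t=1ms: ALLOW
  req#3 t=1ms: DENY
  req#4 t=4ms: DENY
  req#5 t=8ms: DENY
  req#6 t=9ms: DENY
  req#7 t=9ms: DENY
  req#8 t=12ms: DENY
  req#9 t=12ms: DENY
  req#10 t=12ms: DENY
  req#11 t=15ms: ALLOW
  req#12 t=16ms: ALLOW
  req#13 t=20ms: DENY
  req#14 t=20ms: DENY
  req#15 t=22ms: DENY

Answer: AADDDDDDDDAADDD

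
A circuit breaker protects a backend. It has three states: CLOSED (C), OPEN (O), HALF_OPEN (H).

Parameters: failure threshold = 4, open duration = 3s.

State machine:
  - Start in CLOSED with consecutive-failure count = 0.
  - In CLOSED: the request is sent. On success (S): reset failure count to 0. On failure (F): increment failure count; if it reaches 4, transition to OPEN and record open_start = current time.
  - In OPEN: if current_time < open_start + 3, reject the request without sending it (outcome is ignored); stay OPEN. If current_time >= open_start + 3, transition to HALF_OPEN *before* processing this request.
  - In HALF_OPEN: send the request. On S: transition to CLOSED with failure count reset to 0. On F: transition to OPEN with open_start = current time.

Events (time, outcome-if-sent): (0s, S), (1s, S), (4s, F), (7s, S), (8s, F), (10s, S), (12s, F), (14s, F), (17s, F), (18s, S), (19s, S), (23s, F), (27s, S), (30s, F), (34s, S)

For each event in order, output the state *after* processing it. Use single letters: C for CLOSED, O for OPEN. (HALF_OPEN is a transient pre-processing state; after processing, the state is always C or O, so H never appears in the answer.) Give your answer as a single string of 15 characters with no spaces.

Answer: CCCCCCCCCCCCCCC

Derivation:
State after each event:
  event#1 t=0s outcome=S: state=CLOSED
  event#2 t=1s outcome=S: state=CLOSED
  event#3 t=4s outcome=F: state=CLOSED
  event#4 t=7s outcome=S: state=CLOSED
  event#5 t=8s outcome=F: state=CLOSED
  event#6 t=10s outcome=S: state=CLOSED
  event#7 t=12s outcome=F: state=CLOSED
  event#8 t=14s outcome=F: state=CLOSED
  event#9 t=17s outcome=F: state=CLOSED
  event#10 t=18s outcome=S: state=CLOSED
  event#11 t=19s outcome=S: state=CLOSED
  event#12 t=23s outcome=F: state=CLOSED
  event#13 t=27s outcome=S: state=CLOSED
  event#14 t=30s outcome=F: state=CLOSED
  event#15 t=34s outcome=S: state=CLOSED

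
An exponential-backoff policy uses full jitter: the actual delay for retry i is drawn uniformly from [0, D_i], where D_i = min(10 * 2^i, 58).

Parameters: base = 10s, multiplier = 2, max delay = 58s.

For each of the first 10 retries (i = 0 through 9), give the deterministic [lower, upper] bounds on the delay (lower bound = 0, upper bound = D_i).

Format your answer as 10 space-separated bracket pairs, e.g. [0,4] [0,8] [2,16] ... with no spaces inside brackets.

Answer: [0,10] [0,20] [0,40] [0,58] [0,58] [0,58] [0,58] [0,58] [0,58] [0,58]

Derivation:
Computing bounds per retry:
  i=0: D_i=min(10*2^0,58)=10, bounds=[0,10]
  i=1: D_i=min(10*2^1,58)=20, bounds=[0,20]
  i=2: D_i=min(10*2^2,58)=40, bounds=[0,40]
  i=3: D_i=min(10*2^3,58)=58, bounds=[0,58]
  i=4: D_i=min(10*2^4,58)=58, bounds=[0,58]
  i=5: D_i=min(10*2^5,58)=58, bounds=[0,58]
  i=6: D_i=min(10*2^6,58)=58, bounds=[0,58]
  i=7: D_i=min(10*2^7,58)=58, bounds=[0,58]
  i=8: D_i=min(10*2^8,58)=58, bounds=[0,58]
  i=9: D_i=min(10*2^9,58)=58, bounds=[0,58]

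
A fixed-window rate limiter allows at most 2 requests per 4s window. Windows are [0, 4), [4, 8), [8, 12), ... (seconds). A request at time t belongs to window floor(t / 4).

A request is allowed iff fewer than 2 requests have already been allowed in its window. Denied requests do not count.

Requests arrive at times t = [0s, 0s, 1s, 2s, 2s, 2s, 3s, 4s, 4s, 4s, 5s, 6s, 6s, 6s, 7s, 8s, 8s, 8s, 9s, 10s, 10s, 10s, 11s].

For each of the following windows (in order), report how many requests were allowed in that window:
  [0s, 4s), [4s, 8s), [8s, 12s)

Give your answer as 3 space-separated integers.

Answer: 2 2 2

Derivation:
Processing requests:
  req#1 t=0s (window 0): ALLOW
  req#2 t=0s (window 0): ALLOW
  req#3 t=1s (window 0): DENY
  req#4 t=2s (window 0): DENY
  req#5 t=2s (window 0): DENY
  req#6 t=2s (window 0): DENY
  req#7 t=3s (window 0): DENY
  req#8 t=4s (window 1): ALLOW
  req#9 t=4s (window 1): ALLOW
  req#10 t=4s (window 1): DENY
  req#11 t=5s (window 1): DENY
  req#12 t=6s (window 1): DENY
  req#13 t=6s (window 1): DENY
  req#14 t=6s (window 1): DENY
  req#15 t=7s (window 1): DENY
  req#16 t=8s (window 2): ALLOW
  req#17 t=8s (window 2): ALLOW
  req#18 t=8s (window 2): DENY
  req#19 t=9s (window 2): DENY
  req#20 t=10s (window 2): DENY
  req#21 t=10s (window 2): DENY
  req#22 t=10s (window 2): DENY
  req#23 t=11s (window 2): DENY

Allowed counts by window: 2 2 2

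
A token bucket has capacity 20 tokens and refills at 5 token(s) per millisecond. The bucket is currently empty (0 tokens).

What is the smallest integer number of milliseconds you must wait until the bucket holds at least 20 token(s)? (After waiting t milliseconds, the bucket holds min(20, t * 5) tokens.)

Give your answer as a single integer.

Answer: 4

Derivation:
Need t * 5 >= 20, so t >= 20/5.
Smallest integer t = ceil(20/5) = 4.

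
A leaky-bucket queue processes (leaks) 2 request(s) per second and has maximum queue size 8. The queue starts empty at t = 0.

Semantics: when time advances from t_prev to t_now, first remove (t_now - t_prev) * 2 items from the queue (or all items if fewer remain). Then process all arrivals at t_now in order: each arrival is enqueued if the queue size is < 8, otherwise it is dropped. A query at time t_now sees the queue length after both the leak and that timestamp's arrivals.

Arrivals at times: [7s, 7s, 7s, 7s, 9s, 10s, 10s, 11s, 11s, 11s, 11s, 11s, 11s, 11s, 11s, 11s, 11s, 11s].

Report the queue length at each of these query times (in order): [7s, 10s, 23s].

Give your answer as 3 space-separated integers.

Answer: 4 2 0

Derivation:
Queue lengths at query times:
  query t=7s: backlog = 4
  query t=10s: backlog = 2
  query t=23s: backlog = 0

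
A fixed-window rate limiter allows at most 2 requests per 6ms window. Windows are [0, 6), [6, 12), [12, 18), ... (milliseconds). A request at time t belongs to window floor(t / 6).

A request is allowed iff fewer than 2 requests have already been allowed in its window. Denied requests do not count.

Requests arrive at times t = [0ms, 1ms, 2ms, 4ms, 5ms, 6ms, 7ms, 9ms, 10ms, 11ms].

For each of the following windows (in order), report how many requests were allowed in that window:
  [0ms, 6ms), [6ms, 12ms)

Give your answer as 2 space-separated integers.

Answer: 2 2

Derivation:
Processing requests:
  req#1 t=0ms (window 0): ALLOW
  req#2 t=1ms (window 0): ALLOW
  req#3 t=2ms (window 0): DENY
  req#4 t=4ms (window 0): DENY
  req#5 t=5ms (window 0): DENY
  req#6 t=6ms (window 1): ALLOW
  req#7 t=7ms (window 1): ALLOW
  req#8 t=9ms (window 1): DENY
  req#9 t=10ms (window 1): DENY
  req#10 t=11ms (window 1): DENY

Allowed counts by window: 2 2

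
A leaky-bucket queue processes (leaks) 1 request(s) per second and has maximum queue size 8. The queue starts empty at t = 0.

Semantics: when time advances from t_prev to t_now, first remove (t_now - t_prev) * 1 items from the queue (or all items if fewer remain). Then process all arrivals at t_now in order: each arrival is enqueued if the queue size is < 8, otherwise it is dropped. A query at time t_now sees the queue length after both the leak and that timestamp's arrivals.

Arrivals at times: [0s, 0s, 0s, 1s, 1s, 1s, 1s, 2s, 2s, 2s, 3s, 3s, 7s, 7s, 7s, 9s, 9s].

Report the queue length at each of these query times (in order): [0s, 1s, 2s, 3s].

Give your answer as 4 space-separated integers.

Queue lengths at query times:
  query t=0s: backlog = 3
  query t=1s: backlog = 6
  query t=2s: backlog = 8
  query t=3s: backlog = 8

Answer: 3 6 8 8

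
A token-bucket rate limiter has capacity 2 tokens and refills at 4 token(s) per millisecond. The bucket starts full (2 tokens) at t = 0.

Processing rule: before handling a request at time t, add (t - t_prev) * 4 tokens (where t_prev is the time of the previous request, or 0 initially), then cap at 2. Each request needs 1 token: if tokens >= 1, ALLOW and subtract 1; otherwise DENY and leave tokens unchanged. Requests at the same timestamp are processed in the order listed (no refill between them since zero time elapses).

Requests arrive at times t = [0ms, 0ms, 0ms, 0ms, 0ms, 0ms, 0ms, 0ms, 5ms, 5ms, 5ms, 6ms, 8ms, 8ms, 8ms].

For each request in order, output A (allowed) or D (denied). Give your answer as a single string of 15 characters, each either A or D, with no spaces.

Simulating step by step:
  req#1 t=0ms: ALLOW
  req#2 t=0ms: ALLOW
  req#3 t=0ms: DENY
  req#4 t=0ms: DENY
  req#5 t=0ms: DENY
  req#6 t=0ms: DENY
  req#7 t=0ms: DENY
  req#8 t=0ms: DENY
  req#9 t=5ms: ALLOW
  req#10 t=5ms: ALLOW
  req#11 t=5ms: DENY
  req#12 t=6ms: ALLOW
  req#13 t=8ms: ALLOW
  req#14 t=8ms: ALLOW
  req#15 t=8ms: DENY

Answer: AADDDDDDAADAAAD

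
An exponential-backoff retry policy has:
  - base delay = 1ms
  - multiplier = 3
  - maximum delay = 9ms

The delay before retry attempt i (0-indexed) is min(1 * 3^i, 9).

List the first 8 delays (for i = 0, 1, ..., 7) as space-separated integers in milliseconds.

Answer: 1 3 9 9 9 9 9 9

Derivation:
Computing each delay:
  i=0: min(1*3^0, 9) = 1
  i=1: min(1*3^1, 9) = 3
  i=2: min(1*3^2, 9) = 9
  i=3: min(1*3^3, 9) = 9
  i=4: min(1*3^4, 9) = 9
  i=5: min(1*3^5, 9) = 9
  i=6: min(1*3^6, 9) = 9
  i=7: min(1*3^7, 9) = 9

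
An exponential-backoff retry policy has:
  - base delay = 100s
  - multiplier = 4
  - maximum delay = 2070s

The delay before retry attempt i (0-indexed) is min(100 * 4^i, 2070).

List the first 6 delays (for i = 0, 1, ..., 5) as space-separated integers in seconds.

Computing each delay:
  i=0: min(100*4^0, 2070) = 100
  i=1: min(100*4^1, 2070) = 400
  i=2: min(100*4^2, 2070) = 1600
  i=3: min(100*4^3, 2070) = 2070
  i=4: min(100*4^4, 2070) = 2070
  i=5: min(100*4^5, 2070) = 2070

Answer: 100 400 1600 2070 2070 2070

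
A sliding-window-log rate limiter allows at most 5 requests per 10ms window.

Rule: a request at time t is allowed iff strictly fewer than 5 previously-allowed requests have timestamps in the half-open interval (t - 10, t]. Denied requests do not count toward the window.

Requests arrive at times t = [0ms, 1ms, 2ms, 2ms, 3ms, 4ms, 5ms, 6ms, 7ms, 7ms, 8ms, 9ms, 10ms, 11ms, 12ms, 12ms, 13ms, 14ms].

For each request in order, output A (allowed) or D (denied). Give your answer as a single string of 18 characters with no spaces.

Tracking allowed requests in the window:
  req#1 t=0ms: ALLOW
  req#2 t=1ms: ALLOW
  req#3 t=2ms: ALLOW
  req#4 t=2ms: ALLOW
  req#5 t=3ms: ALLOW
  req#6 t=4ms: DENY
  req#7 t=5ms: DENY
  req#8 t=6ms: DENY
  req#9 t=7ms: DENY
  req#10 t=7ms: DENY
  req#11 t=8ms: DENY
  req#12 t=9ms: DENY
  req#13 t=10ms: ALLOW
  req#14 t=11ms: ALLOW
  req#15 t=12ms: ALLOW
  req#16 t=12ms: ALLOW
  req#17 t=13ms: ALLOW
  req#18 t=14ms: DENY

Answer: AAAAADDDDDDDAAAAAD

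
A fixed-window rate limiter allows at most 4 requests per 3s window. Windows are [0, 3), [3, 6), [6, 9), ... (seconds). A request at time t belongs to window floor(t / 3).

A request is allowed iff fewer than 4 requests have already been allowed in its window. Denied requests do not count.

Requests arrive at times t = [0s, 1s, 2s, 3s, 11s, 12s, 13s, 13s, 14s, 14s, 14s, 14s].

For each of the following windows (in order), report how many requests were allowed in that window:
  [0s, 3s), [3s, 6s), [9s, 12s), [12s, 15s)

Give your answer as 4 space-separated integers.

Answer: 3 1 1 4

Derivation:
Processing requests:
  req#1 t=0s (window 0): ALLOW
  req#2 t=1s (window 0): ALLOW
  req#3 t=2s (window 0): ALLOW
  req#4 t=3s (window 1): ALLOW
  req#5 t=11s (window 3): ALLOW
  req#6 t=12s (window 4): ALLOW
  req#7 t=13s (window 4): ALLOW
  req#8 t=13s (window 4): ALLOW
  req#9 t=14s (window 4): ALLOW
  req#10 t=14s (window 4): DENY
  req#11 t=14s (window 4): DENY
  req#12 t=14s (window 4): DENY

Allowed counts by window: 3 1 1 4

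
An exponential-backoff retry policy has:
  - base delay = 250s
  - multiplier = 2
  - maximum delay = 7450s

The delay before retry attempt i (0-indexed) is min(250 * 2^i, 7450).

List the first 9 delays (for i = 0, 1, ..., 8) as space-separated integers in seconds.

Answer: 250 500 1000 2000 4000 7450 7450 7450 7450

Derivation:
Computing each delay:
  i=0: min(250*2^0, 7450) = 250
  i=1: min(250*2^1, 7450) = 500
  i=2: min(250*2^2, 7450) = 1000
  i=3: min(250*2^3, 7450) = 2000
  i=4: min(250*2^4, 7450) = 4000
  i=5: min(250*2^5, 7450) = 7450
  i=6: min(250*2^6, 7450) = 7450
  i=7: min(250*2^7, 7450) = 7450
  i=8: min(250*2^8, 7450) = 7450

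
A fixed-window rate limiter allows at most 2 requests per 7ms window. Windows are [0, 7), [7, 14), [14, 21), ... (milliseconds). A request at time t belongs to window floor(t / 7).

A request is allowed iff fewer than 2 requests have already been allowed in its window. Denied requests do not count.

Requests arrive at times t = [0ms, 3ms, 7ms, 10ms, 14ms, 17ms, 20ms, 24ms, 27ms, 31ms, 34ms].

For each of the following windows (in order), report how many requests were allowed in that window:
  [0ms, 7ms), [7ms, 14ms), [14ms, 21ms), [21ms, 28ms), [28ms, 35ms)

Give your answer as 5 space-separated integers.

Processing requests:
  req#1 t=0ms (window 0): ALLOW
  req#2 t=3ms (window 0): ALLOW
  req#3 t=7ms (window 1): ALLOW
  req#4 t=10ms (window 1): ALLOW
  req#5 t=14ms (window 2): ALLOW
  req#6 t=17ms (window 2): ALLOW
  req#7 t=20ms (window 2): DENY
  req#8 t=24ms (window 3): ALLOW
  req#9 t=27ms (window 3): ALLOW
  req#10 t=31ms (window 4): ALLOW
  req#11 t=34ms (window 4): ALLOW

Allowed counts by window: 2 2 2 2 2

Answer: 2 2 2 2 2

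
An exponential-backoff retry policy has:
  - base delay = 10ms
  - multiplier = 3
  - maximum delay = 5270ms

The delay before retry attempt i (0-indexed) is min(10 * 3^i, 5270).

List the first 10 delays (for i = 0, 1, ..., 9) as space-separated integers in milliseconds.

Answer: 10 30 90 270 810 2430 5270 5270 5270 5270

Derivation:
Computing each delay:
  i=0: min(10*3^0, 5270) = 10
  i=1: min(10*3^1, 5270) = 30
  i=2: min(10*3^2, 5270) = 90
  i=3: min(10*3^3, 5270) = 270
  i=4: min(10*3^4, 5270) = 810
  i=5: min(10*3^5, 5270) = 2430
  i=6: min(10*3^6, 5270) = 5270
  i=7: min(10*3^7, 5270) = 5270
  i=8: min(10*3^8, 5270) = 5270
  i=9: min(10*3^9, 5270) = 5270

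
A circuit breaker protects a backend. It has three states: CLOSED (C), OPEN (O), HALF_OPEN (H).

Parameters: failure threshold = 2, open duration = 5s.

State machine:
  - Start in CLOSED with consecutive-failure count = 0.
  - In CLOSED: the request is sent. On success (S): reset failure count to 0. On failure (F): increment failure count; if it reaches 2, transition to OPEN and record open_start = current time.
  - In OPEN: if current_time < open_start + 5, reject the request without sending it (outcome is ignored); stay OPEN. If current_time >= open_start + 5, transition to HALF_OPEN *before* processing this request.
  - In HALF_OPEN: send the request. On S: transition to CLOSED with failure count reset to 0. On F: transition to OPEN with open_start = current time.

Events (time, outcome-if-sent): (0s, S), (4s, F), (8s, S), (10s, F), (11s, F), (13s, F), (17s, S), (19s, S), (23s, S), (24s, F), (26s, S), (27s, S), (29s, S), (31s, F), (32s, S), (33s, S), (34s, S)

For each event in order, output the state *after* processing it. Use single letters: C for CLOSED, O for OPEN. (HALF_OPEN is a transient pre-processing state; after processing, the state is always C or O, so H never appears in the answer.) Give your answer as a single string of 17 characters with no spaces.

Answer: CCCCOOCCCCCCCCCCC

Derivation:
State after each event:
  event#1 t=0s outcome=S: state=CLOSED
  event#2 t=4s outcome=F: state=CLOSED
  event#3 t=8s outcome=S: state=CLOSED
  event#4 t=10s outcome=F: state=CLOSED
  event#5 t=11s outcome=F: state=OPEN
  event#6 t=13s outcome=F: state=OPEN
  event#7 t=17s outcome=S: state=CLOSED
  event#8 t=19s outcome=S: state=CLOSED
  event#9 t=23s outcome=S: state=CLOSED
  event#10 t=24s outcome=F: state=CLOSED
  event#11 t=26s outcome=S: state=CLOSED
  event#12 t=27s outcome=S: state=CLOSED
  event#13 t=29s outcome=S: state=CLOSED
  event#14 t=31s outcome=F: state=CLOSED
  event#15 t=32s outcome=S: state=CLOSED
  event#16 t=33s outcome=S: state=CLOSED
  event#17 t=34s outcome=S: state=CLOSED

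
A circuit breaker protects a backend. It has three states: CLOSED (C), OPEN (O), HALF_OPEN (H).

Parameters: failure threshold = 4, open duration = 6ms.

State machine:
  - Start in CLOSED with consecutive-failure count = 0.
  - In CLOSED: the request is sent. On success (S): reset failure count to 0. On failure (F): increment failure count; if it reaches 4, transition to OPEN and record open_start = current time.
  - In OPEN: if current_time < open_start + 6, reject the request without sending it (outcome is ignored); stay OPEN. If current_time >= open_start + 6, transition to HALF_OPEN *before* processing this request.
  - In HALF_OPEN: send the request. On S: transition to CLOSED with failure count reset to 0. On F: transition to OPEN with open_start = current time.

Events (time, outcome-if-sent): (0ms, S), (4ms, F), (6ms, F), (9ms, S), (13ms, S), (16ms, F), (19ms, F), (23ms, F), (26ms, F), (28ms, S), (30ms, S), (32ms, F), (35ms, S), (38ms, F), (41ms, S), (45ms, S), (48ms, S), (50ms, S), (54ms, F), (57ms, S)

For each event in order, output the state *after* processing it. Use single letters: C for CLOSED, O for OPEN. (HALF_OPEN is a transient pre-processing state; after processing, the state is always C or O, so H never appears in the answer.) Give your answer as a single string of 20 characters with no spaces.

Answer: CCCCCCCCOOOOOOOCCCCC

Derivation:
State after each event:
  event#1 t=0ms outcome=S: state=CLOSED
  event#2 t=4ms outcome=F: state=CLOSED
  event#3 t=6ms outcome=F: state=CLOSED
  event#4 t=9ms outcome=S: state=CLOSED
  event#5 t=13ms outcome=S: state=CLOSED
  event#6 t=16ms outcome=F: state=CLOSED
  event#7 t=19ms outcome=F: state=CLOSED
  event#8 t=23ms outcome=F: state=CLOSED
  event#9 t=26ms outcome=F: state=OPEN
  event#10 t=28ms outcome=S: state=OPEN
  event#11 t=30ms outcome=S: state=OPEN
  event#12 t=32ms outcome=F: state=OPEN
  event#13 t=35ms outcome=S: state=OPEN
  event#14 t=38ms outcome=F: state=OPEN
  event#15 t=41ms outcome=S: state=OPEN
  event#16 t=45ms outcome=S: state=CLOSED
  event#17 t=48ms outcome=S: state=CLOSED
  event#18 t=50ms outcome=S: state=CLOSED
  event#19 t=54ms outcome=F: state=CLOSED
  event#20 t=57ms outcome=S: state=CLOSED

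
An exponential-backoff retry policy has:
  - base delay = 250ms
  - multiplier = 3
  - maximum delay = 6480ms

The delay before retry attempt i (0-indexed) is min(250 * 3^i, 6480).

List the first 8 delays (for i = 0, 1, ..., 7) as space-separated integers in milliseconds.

Computing each delay:
  i=0: min(250*3^0, 6480) = 250
  i=1: min(250*3^1, 6480) = 750
  i=2: min(250*3^2, 6480) = 2250
  i=3: min(250*3^3, 6480) = 6480
  i=4: min(250*3^4, 6480) = 6480
  i=5: min(250*3^5, 6480) = 6480
  i=6: min(250*3^6, 6480) = 6480
  i=7: min(250*3^7, 6480) = 6480

Answer: 250 750 2250 6480 6480 6480 6480 6480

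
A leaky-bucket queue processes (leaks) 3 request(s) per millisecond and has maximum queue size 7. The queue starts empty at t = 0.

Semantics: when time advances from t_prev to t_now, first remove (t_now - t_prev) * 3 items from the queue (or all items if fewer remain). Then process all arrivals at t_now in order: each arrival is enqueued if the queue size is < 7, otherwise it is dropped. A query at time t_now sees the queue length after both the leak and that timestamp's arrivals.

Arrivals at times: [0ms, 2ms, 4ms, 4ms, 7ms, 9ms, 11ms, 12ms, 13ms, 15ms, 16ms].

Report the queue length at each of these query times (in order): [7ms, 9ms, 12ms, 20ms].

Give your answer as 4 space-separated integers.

Queue lengths at query times:
  query t=7ms: backlog = 1
  query t=9ms: backlog = 1
  query t=12ms: backlog = 1
  query t=20ms: backlog = 0

Answer: 1 1 1 0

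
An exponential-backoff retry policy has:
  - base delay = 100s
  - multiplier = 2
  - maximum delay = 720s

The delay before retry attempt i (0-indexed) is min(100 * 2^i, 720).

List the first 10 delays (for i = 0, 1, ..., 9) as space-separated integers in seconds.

Computing each delay:
  i=0: min(100*2^0, 720) = 100
  i=1: min(100*2^1, 720) = 200
  i=2: min(100*2^2, 720) = 400
  i=3: min(100*2^3, 720) = 720
  i=4: min(100*2^4, 720) = 720
  i=5: min(100*2^5, 720) = 720
  i=6: min(100*2^6, 720) = 720
  i=7: min(100*2^7, 720) = 720
  i=8: min(100*2^8, 720) = 720
  i=9: min(100*2^9, 720) = 720

Answer: 100 200 400 720 720 720 720 720 720 720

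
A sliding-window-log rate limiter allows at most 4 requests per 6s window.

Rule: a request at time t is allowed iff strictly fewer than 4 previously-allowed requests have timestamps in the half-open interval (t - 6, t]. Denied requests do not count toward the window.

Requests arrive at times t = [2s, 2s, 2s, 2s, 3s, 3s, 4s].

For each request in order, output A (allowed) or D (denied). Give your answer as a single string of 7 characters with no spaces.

Answer: AAAADDD

Derivation:
Tracking allowed requests in the window:
  req#1 t=2s: ALLOW
  req#2 t=2s: ALLOW
  req#3 t=2s: ALLOW
  req#4 t=2s: ALLOW
  req#5 t=3s: DENY
  req#6 t=3s: DENY
  req#7 t=4s: DENY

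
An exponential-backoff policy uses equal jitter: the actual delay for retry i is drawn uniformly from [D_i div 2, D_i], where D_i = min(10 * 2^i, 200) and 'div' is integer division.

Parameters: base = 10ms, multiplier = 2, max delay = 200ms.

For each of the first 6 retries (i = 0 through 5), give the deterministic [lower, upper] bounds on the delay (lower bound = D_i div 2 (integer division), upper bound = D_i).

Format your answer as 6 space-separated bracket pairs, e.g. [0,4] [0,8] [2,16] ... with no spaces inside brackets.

Computing bounds per retry:
  i=0: D_i=min(10*2^0,200)=10, bounds=[5,10]
  i=1: D_i=min(10*2^1,200)=20, bounds=[10,20]
  i=2: D_i=min(10*2^2,200)=40, bounds=[20,40]
  i=3: D_i=min(10*2^3,200)=80, bounds=[40,80]
  i=4: D_i=min(10*2^4,200)=160, bounds=[80,160]
  i=5: D_i=min(10*2^5,200)=200, bounds=[100,200]

Answer: [5,10] [10,20] [20,40] [40,80] [80,160] [100,200]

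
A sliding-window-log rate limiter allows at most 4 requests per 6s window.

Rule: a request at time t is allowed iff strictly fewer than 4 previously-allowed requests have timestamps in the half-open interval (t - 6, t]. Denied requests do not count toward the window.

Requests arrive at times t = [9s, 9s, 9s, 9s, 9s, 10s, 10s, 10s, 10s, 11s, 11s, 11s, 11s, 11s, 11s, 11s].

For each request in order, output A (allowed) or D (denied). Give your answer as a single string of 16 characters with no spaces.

Answer: AAAADDDDDDDDDDDD

Derivation:
Tracking allowed requests in the window:
  req#1 t=9s: ALLOW
  req#2 t=9s: ALLOW
  req#3 t=9s: ALLOW
  req#4 t=9s: ALLOW
  req#5 t=9s: DENY
  req#6 t=10s: DENY
  req#7 t=10s: DENY
  req#8 t=10s: DENY
  req#9 t=10s: DENY
  req#10 t=11s: DENY
  req#11 t=11s: DENY
  req#12 t=11s: DENY
  req#13 t=11s: DENY
  req#14 t=11s: DENY
  req#15 t=11s: DENY
  req#16 t=11s: DENY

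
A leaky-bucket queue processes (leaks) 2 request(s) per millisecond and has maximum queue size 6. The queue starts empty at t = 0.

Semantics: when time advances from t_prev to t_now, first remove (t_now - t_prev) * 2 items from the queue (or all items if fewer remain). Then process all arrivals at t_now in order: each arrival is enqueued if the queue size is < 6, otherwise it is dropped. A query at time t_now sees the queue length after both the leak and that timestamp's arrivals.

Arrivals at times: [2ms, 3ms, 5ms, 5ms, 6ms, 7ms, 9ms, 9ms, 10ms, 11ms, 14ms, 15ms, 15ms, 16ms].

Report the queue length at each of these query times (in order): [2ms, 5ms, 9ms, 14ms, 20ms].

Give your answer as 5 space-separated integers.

Queue lengths at query times:
  query t=2ms: backlog = 1
  query t=5ms: backlog = 2
  query t=9ms: backlog = 2
  query t=14ms: backlog = 1
  query t=20ms: backlog = 0

Answer: 1 2 2 1 0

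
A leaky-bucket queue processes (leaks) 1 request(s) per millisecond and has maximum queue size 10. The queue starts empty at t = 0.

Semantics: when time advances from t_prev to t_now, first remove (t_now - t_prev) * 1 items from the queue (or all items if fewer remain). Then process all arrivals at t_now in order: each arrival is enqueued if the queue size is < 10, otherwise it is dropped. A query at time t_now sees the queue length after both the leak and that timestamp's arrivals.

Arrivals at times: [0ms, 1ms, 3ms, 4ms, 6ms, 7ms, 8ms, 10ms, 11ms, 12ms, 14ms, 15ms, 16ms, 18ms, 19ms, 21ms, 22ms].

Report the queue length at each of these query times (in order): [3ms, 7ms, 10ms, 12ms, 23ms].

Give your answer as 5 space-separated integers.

Answer: 1 1 1 1 0

Derivation:
Queue lengths at query times:
  query t=3ms: backlog = 1
  query t=7ms: backlog = 1
  query t=10ms: backlog = 1
  query t=12ms: backlog = 1
  query t=23ms: backlog = 0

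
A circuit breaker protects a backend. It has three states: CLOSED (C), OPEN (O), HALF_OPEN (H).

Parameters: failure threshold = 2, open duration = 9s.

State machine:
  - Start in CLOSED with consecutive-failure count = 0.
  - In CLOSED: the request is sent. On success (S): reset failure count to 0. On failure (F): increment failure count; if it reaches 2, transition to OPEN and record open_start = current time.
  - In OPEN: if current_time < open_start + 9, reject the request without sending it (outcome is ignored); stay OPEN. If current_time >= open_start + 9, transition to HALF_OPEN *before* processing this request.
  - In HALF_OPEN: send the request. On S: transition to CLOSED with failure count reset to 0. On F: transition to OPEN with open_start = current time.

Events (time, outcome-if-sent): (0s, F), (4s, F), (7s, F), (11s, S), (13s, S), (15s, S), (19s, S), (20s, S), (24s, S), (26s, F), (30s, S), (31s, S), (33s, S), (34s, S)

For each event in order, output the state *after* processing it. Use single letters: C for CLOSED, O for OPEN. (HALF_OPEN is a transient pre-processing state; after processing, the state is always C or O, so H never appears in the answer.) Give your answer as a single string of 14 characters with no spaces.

State after each event:
  event#1 t=0s outcome=F: state=CLOSED
  event#2 t=4s outcome=F: state=OPEN
  event#3 t=7s outcome=F: state=OPEN
  event#4 t=11s outcome=S: state=OPEN
  event#5 t=13s outcome=S: state=CLOSED
  event#6 t=15s outcome=S: state=CLOSED
  event#7 t=19s outcome=S: state=CLOSED
  event#8 t=20s outcome=S: state=CLOSED
  event#9 t=24s outcome=S: state=CLOSED
  event#10 t=26s outcome=F: state=CLOSED
  event#11 t=30s outcome=S: state=CLOSED
  event#12 t=31s outcome=S: state=CLOSED
  event#13 t=33s outcome=S: state=CLOSED
  event#14 t=34s outcome=S: state=CLOSED

Answer: COOOCCCCCCCCCC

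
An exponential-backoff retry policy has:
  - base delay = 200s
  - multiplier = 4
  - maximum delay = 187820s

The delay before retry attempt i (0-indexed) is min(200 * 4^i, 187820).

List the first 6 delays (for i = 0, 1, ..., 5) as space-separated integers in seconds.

Answer: 200 800 3200 12800 51200 187820

Derivation:
Computing each delay:
  i=0: min(200*4^0, 187820) = 200
  i=1: min(200*4^1, 187820) = 800
  i=2: min(200*4^2, 187820) = 3200
  i=3: min(200*4^3, 187820) = 12800
  i=4: min(200*4^4, 187820) = 51200
  i=5: min(200*4^5, 187820) = 187820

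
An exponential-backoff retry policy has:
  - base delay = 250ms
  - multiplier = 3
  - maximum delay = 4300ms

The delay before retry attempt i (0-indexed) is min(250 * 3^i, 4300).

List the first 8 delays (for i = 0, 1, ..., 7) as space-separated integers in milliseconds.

Answer: 250 750 2250 4300 4300 4300 4300 4300

Derivation:
Computing each delay:
  i=0: min(250*3^0, 4300) = 250
  i=1: min(250*3^1, 4300) = 750
  i=2: min(250*3^2, 4300) = 2250
  i=3: min(250*3^3, 4300) = 4300
  i=4: min(250*3^4, 4300) = 4300
  i=5: min(250*3^5, 4300) = 4300
  i=6: min(250*3^6, 4300) = 4300
  i=7: min(250*3^7, 4300) = 4300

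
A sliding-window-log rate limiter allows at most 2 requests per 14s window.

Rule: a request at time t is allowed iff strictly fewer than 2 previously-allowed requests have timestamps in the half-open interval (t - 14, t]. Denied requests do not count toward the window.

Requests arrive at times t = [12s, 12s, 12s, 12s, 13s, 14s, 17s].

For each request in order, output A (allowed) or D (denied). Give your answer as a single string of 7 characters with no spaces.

Tracking allowed requests in the window:
  req#1 t=12s: ALLOW
  req#2 t=12s: ALLOW
  req#3 t=12s: DENY
  req#4 t=12s: DENY
  req#5 t=13s: DENY
  req#6 t=14s: DENY
  req#7 t=17s: DENY

Answer: AADDDDD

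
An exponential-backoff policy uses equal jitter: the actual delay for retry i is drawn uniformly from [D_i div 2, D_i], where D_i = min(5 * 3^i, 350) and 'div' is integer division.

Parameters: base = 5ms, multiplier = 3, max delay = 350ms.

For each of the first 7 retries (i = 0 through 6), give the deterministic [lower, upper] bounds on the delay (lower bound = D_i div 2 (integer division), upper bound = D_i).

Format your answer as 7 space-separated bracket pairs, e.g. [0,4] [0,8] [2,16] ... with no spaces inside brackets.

Answer: [2,5] [7,15] [22,45] [67,135] [175,350] [175,350] [175,350]

Derivation:
Computing bounds per retry:
  i=0: D_i=min(5*3^0,350)=5, bounds=[2,5]
  i=1: D_i=min(5*3^1,350)=15, bounds=[7,15]
  i=2: D_i=min(5*3^2,350)=45, bounds=[22,45]
  i=3: D_i=min(5*3^3,350)=135, bounds=[67,135]
  i=4: D_i=min(5*3^4,350)=350, bounds=[175,350]
  i=5: D_i=min(5*3^5,350)=350, bounds=[175,350]
  i=6: D_i=min(5*3^6,350)=350, bounds=[175,350]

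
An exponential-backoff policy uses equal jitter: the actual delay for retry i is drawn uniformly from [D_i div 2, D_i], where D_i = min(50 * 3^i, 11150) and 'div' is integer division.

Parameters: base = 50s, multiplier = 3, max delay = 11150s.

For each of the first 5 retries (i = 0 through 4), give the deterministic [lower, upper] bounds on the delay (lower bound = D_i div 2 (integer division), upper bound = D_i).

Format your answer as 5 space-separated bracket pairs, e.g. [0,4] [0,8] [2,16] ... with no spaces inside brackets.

Answer: [25,50] [75,150] [225,450] [675,1350] [2025,4050]

Derivation:
Computing bounds per retry:
  i=0: D_i=min(50*3^0,11150)=50, bounds=[25,50]
  i=1: D_i=min(50*3^1,11150)=150, bounds=[75,150]
  i=2: D_i=min(50*3^2,11150)=450, bounds=[225,450]
  i=3: D_i=min(50*3^3,11150)=1350, bounds=[675,1350]
  i=4: D_i=min(50*3^4,11150)=4050, bounds=[2025,4050]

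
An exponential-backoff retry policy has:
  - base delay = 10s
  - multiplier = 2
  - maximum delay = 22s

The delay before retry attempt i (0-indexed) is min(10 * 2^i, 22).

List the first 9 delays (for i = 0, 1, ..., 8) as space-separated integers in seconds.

Computing each delay:
  i=0: min(10*2^0, 22) = 10
  i=1: min(10*2^1, 22) = 20
  i=2: min(10*2^2, 22) = 22
  i=3: min(10*2^3, 22) = 22
  i=4: min(10*2^4, 22) = 22
  i=5: min(10*2^5, 22) = 22
  i=6: min(10*2^6, 22) = 22
  i=7: min(10*2^7, 22) = 22
  i=8: min(10*2^8, 22) = 22

Answer: 10 20 22 22 22 22 22 22 22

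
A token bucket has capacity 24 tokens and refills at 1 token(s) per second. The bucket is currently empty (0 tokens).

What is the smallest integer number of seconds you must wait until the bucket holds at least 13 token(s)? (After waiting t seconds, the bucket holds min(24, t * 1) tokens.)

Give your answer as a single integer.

Need t * 1 >= 13, so t >= 13/1.
Smallest integer t = ceil(13/1) = 13.

Answer: 13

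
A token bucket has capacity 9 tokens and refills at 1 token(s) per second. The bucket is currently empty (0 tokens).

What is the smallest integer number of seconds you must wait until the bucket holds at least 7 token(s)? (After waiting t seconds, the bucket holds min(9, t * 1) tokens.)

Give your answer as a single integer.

Need t * 1 >= 7, so t >= 7/1.
Smallest integer t = ceil(7/1) = 7.

Answer: 7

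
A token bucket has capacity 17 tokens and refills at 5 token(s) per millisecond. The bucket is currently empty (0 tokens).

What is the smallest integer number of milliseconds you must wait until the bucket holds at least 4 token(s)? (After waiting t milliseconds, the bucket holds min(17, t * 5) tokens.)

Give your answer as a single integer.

Need t * 5 >= 4, so t >= 4/5.
Smallest integer t = ceil(4/5) = 1.

Answer: 1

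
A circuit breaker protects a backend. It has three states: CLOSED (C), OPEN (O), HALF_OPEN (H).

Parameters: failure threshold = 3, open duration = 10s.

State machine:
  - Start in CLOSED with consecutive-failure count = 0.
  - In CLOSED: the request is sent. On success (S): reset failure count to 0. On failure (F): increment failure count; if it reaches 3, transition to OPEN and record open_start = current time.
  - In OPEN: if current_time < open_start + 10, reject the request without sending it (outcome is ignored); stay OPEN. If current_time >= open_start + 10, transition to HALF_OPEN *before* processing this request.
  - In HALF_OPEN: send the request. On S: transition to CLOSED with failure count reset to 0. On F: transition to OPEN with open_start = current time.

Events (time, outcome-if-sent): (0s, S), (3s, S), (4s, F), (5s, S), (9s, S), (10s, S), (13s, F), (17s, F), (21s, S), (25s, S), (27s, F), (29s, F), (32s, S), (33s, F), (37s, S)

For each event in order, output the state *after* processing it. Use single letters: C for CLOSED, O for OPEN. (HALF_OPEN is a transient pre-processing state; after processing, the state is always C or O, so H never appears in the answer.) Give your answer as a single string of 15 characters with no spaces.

State after each event:
  event#1 t=0s outcome=S: state=CLOSED
  event#2 t=3s outcome=S: state=CLOSED
  event#3 t=4s outcome=F: state=CLOSED
  event#4 t=5s outcome=S: state=CLOSED
  event#5 t=9s outcome=S: state=CLOSED
  event#6 t=10s outcome=S: state=CLOSED
  event#7 t=13s outcome=F: state=CLOSED
  event#8 t=17s outcome=F: state=CLOSED
  event#9 t=21s outcome=S: state=CLOSED
  event#10 t=25s outcome=S: state=CLOSED
  event#11 t=27s outcome=F: state=CLOSED
  event#12 t=29s outcome=F: state=CLOSED
  event#13 t=32s outcome=S: state=CLOSED
  event#14 t=33s outcome=F: state=CLOSED
  event#15 t=37s outcome=S: state=CLOSED

Answer: CCCCCCCCCCCCCCC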